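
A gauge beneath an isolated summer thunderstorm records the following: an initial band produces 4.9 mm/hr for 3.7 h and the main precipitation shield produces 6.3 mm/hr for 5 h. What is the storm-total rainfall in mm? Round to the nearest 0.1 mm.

total ≈ 49.6 mm

Total = Σ Rᵢ Δtᵢ = 4.9 × 3.7 + 6.3 × 5
      = 18.13 + 31.5 = 49.6 mm.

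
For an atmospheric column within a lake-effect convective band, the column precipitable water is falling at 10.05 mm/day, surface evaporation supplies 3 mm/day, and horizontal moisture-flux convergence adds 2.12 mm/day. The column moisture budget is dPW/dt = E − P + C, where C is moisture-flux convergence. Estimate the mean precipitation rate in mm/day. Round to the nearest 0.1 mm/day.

dPW/dt = -10.05 mm/day.
P = E + C − dPW/dt = 3 + (2.12) − (-10.05) = 15.2 mm/day.

P ≈ 15.2 mm/day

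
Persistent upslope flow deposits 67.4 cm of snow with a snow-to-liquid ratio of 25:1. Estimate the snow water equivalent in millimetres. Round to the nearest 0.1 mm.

SWE ≈ 27.0 mm

SWE = snow depth / ratio = 67.4 cm / 25 = 2.696 cm = 27.0 mm.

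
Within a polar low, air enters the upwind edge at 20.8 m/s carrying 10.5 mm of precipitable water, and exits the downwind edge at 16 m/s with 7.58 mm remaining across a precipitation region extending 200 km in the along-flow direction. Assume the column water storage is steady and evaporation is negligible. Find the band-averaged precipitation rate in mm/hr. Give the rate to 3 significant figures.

R ≈ 1.75 mm/hr

Column moisture flux per unit crosswind length is F = V × PW.
Inflow: F_in = 20.8 × 10.5 = 218.4 mm·m/s
Outflow: F_out = 16 × 7.58 = 121.28 mm·m/s
Steady-state rate R = (F_in − F_out)/L = (218.4 − 121.28) / 200000 m = 4.856e-04 mm/s.
R = 4.856e-04 × 3600 = 1.75 mm/hr.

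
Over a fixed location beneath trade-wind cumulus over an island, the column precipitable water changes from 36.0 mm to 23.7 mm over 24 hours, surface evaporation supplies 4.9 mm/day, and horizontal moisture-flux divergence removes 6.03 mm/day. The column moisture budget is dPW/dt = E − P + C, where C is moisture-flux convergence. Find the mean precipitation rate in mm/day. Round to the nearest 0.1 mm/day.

P ≈ 11.2 mm/day

dPW/dt = (23.7 − 36.0) mm / (24/24 day) = -12.300 mm/day.
P = E + C − dPW/dt = 4.9 + (-6.03) − (-12.300) = 11.2 mm/day.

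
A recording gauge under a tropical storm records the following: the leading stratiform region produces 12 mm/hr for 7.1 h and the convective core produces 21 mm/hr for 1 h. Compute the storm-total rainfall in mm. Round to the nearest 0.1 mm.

Total = Σ Rᵢ Δtᵢ = 12 × 7.1 + 21 × 1
      = 85.2 + 21 = 106.2 mm.

total ≈ 106.2 mm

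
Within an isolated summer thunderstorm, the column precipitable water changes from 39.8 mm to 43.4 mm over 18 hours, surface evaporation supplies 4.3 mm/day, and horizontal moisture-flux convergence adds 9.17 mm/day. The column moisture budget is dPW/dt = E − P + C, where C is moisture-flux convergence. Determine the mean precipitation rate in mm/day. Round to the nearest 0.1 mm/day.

P ≈ 8.7 mm/day

dPW/dt = (43.4 − 39.8) mm / (18/24 day) = +4.800 mm/day.
P = E + C − dPW/dt = 4.3 + (9.17) − (+4.800) = 8.7 mm/day.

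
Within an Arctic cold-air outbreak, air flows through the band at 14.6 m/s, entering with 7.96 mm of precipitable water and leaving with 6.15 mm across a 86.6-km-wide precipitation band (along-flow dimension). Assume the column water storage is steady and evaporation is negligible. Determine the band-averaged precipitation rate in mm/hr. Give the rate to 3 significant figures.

R ≈ 1.10 mm/hr

Column moisture flux per unit crosswind length is F = V × PW.
Inflow: F_in = 14.6 × 7.96 = 116.216 mm·m/s
Outflow: F_out = 14.6 × 6.15 = 89.79 mm·m/s
Steady-state rate R = (F_in − F_out)/L = (116.216 − 89.79) / 86600 m = 3.052e-04 mm/s.
R = 3.052e-04 × 3600 = 1.10 mm/hr.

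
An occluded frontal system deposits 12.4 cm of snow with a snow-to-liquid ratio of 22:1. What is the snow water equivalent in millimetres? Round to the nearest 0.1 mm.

SWE ≈ 5.6 mm

SWE = snow depth / ratio = 12.4 cm / 22 = 0.564 cm = 5.6 mm.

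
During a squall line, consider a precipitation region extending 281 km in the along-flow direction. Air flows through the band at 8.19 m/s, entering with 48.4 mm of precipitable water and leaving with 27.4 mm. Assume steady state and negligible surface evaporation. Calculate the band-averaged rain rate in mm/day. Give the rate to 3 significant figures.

R ≈ 52.9 mm/day

Column moisture flux per unit crosswind length is F = V × PW.
Inflow: F_in = 8.19 × 48.4 = 396.396 mm·m/s
Outflow: F_out = 8.19 × 27.4 = 224.406 mm·m/s
Steady-state rate R = (F_in − F_out)/L = (396.396 − 224.406) / 281000 m = 6.121e-04 mm/s.
R = 6.121e-04 × 3600 × 24 = 52.9 mm/day.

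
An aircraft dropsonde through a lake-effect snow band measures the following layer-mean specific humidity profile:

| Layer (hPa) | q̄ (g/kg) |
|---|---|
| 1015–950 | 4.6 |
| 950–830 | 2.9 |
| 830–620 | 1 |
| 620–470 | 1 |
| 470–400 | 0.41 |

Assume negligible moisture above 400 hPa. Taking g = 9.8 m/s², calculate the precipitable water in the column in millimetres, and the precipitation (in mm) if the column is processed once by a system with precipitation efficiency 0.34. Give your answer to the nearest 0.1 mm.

PW ≈ 10.6 mm; precipitation ≈ 3.6 mm

Precipitable water is the column-integrated vapour mass per unit area: PW = (1/g) Σ q̄ Δp, with q in kg/kg and Δp in Pa (1 kg/m² of water = 1 mm).
Layer 1015–950 hPa: Δp = 65 hPa = 6500 Pa, q̄ = 0.0046 kg/kg → 0.0046 × 6500 / 9.8 = 3.05 mm
Layer 950–830 hPa: Δp = 120 hPa = 12000 Pa, q̄ = 0.0029 kg/kg → 0.0029 × 12000 / 9.8 = 3.55 mm
Layer 830–620 hPa: Δp = 210 hPa = 21000 Pa, q̄ = 0.001 kg/kg → 0.001 × 21000 / 9.8 = 2.14 mm
Layer 620–470 hPa: Δp = 150 hPa = 15000 Pa, q̄ = 0.001 kg/kg → 0.001 × 15000 / 9.8 = 1.53 mm
Layer 470–400 hPa: Δp = 70 hPa = 7000 Pa, q̄ = 0.00041 kg/kg → 0.00041 × 7000 / 9.8 = 0.29 mm
PW = 3.05 + 3.55 + 2.14 + 1.53 + 0.29 = 10.56 ≈ 10.6 mm.
Precipitation = ε × PW = 0.34 × 10.6 = 3.6 mm.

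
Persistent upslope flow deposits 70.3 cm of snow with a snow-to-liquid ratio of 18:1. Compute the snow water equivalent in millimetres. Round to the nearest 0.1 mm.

SWE = snow depth / ratio = 70.3 cm / 18 = 3.906 cm = 39.1 mm.

SWE ≈ 39.1 mm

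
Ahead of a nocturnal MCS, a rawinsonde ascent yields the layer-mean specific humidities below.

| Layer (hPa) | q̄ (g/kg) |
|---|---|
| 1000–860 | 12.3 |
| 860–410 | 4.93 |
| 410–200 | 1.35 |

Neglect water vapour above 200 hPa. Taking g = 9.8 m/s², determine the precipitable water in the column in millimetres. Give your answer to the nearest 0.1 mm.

PW ≈ 43.1 mm

Precipitable water is the column-integrated vapour mass per unit area: PW = (1/g) Σ q̄ Δp, with q in kg/kg and Δp in Pa (1 kg/m² of water = 1 mm).
Layer 1000–860 hPa: Δp = 140 hPa = 14000 Pa, q̄ = 0.0123 kg/kg → 0.0123 × 14000 / 9.8 = 17.57 mm
Layer 860–410 hPa: Δp = 450 hPa = 45000 Pa, q̄ = 0.00493 kg/kg → 0.00493 × 45000 / 9.8 = 22.64 mm
Layer 410–200 hPa: Δp = 210 hPa = 21000 Pa, q̄ = 0.00135 kg/kg → 0.00135 × 21000 / 9.8 = 2.89 mm
PW = 17.57 + 22.64 + 2.89 = 43.10 ≈ 43.1 mm.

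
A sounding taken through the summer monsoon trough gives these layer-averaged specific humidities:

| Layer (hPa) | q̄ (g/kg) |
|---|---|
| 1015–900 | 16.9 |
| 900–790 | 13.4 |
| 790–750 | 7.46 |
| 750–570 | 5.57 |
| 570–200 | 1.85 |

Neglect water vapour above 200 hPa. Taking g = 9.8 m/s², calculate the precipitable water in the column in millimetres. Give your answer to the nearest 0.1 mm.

PW ≈ 55.1 mm

Precipitable water is the column-integrated vapour mass per unit area: PW = (1/g) Σ q̄ Δp, with q in kg/kg and Δp in Pa (1 kg/m² of water = 1 mm).
Layer 1015–900 hPa: Δp = 115 hPa = 11500 Pa, q̄ = 0.0169 kg/kg → 0.0169 × 11500 / 9.8 = 19.83 mm
Layer 900–790 hPa: Δp = 110 hPa = 11000 Pa, q̄ = 0.0134 kg/kg → 0.0134 × 11000 / 9.8 = 15.04 mm
Layer 790–750 hPa: Δp = 40 hPa = 4000 Pa, q̄ = 0.00746 kg/kg → 0.00746 × 4000 / 9.8 = 3.04 mm
Layer 750–570 hPa: Δp = 180 hPa = 18000 Pa, q̄ = 0.00557 kg/kg → 0.00557 × 18000 / 9.8 = 10.23 mm
Layer 570–200 hPa: Δp = 370 hPa = 37000 Pa, q̄ = 0.00185 kg/kg → 0.00185 × 37000 / 9.8 = 6.98 mm
PW = 19.83 + 15.04 + 3.04 + 10.23 + 6.98 = 55.12 ≈ 55.1 mm.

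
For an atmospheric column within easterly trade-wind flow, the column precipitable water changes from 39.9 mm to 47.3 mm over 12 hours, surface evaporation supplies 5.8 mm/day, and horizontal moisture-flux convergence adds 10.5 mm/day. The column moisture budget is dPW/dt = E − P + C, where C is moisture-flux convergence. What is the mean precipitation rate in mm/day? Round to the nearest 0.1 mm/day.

dPW/dt = (47.3 − 39.9) mm / (12/24 day) = +14.800 mm/day.
P = E + C − dPW/dt = 5.8 + (10.5) − (+14.800) = 1.5 mm/day.

P ≈ 1.5 mm/day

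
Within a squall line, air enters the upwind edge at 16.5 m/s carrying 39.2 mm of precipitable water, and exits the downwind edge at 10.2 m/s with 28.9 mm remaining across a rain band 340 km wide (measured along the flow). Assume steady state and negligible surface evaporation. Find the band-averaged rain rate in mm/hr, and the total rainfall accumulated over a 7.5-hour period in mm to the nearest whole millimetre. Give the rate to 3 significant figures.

R ≈ 3.73 mm/hr; total ≈ 28 mm

Column moisture flux per unit crosswind length is F = V × PW.
Inflow: F_in = 16.5 × 39.2 = 646.8 mm·m/s
Outflow: F_out = 10.2 × 28.9 = 294.78 mm·m/s
Steady-state rate R = (F_in − F_out)/L = (646.8 − 294.78) / 340000 m = 1.035e-03 mm/s.
R = 1.035e-03 × 3600 = 3.73 mm/hr.
Over 7.5 h: total = 3.73 × 7.5 = 27.975 ≈ 28 mm.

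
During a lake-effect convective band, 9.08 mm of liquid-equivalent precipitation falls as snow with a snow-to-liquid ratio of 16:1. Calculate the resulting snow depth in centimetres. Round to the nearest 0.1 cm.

Snow depth = liquid × ratio = 9.08 mm × 16 = 145.28 mm = 14.5 cm.

snow depth ≈ 14.5 cm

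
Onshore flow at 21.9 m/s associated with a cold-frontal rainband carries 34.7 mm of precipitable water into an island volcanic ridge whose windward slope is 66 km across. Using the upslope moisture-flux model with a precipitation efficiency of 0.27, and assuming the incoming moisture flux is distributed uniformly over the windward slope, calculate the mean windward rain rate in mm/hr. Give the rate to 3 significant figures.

Incoming column moisture flux per unit ridge length: F = V × PW = 21.9 × 34.7 = 759.93 mm·m/s.
Spread over the 66 km slope with efficiency ε = 0.27: R = ε·F/W = 0.27 × 759.93 / 66000 m = 3.109e-03 mm/s.
R = 3.109e-03 × 3600 = 11.2 mm/hr.

R ≈ 11.2 mm/hr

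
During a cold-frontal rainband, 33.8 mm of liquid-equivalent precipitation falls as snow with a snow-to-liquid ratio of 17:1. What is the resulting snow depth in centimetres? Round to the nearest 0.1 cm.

Snow depth = liquid × ratio = 33.8 mm × 17 = 574.6 mm = 57.5 cm.

snow depth ≈ 57.5 cm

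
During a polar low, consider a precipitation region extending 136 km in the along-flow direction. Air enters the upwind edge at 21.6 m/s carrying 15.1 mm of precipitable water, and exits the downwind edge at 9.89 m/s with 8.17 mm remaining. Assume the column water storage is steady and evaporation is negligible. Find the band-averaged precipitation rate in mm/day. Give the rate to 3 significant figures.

R ≈ 156 mm/day

Column moisture flux per unit crosswind length is F = V × PW.
Inflow: F_in = 21.6 × 15.1 = 326.16 mm·m/s
Outflow: F_out = 9.89 × 8.17 = 80.8013 mm·m/s
Steady-state rate R = (F_in − F_out)/L = (326.16 − 80.8013) / 136000 m = 1.804e-03 mm/s.
R = 1.804e-03 × 3600 × 24 = 156 mm/day.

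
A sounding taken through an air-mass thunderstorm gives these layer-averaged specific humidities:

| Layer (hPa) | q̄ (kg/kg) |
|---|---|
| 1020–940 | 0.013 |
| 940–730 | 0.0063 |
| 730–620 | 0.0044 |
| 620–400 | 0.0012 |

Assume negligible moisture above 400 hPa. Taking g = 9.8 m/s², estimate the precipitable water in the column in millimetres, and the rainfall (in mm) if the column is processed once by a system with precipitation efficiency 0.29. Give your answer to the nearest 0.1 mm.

Precipitable water is the column-integrated vapour mass per unit area: PW = (1/g) Σ q̄ Δp, with q in kg/kg and Δp in Pa (1 kg/m² of water = 1 mm).
Layer 1020–940 hPa: Δp = 80 hPa = 8000 Pa, q̄ = 0.013 kg/kg → 0.013 × 8000 / 9.8 = 10.61 mm
Layer 940–730 hPa: Δp = 210 hPa = 21000 Pa, q̄ = 0.0063 kg/kg → 0.0063 × 21000 / 9.8 = 13.50 mm
Layer 730–620 hPa: Δp = 110 hPa = 11000 Pa, q̄ = 0.0044 kg/kg → 0.0044 × 11000 / 9.8 = 4.94 mm
Layer 620–400 hPa: Δp = 220 hPa = 22000 Pa, q̄ = 0.0012 kg/kg → 0.0012 × 22000 / 9.8 = 2.69 mm
PW = 10.61 + 13.50 + 4.94 + 2.69 = 31.74 ≈ 31.7 mm.
Rainfall = ε × PW = 0.29 × 31.7 = 9.2 mm.

PW ≈ 31.7 mm; rainfall ≈ 9.2 mm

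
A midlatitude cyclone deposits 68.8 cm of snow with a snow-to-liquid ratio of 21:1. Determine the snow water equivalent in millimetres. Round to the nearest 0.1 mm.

SWE = snow depth / ratio = 68.8 cm / 21 = 3.276 cm = 32.8 mm.

SWE ≈ 32.8 mm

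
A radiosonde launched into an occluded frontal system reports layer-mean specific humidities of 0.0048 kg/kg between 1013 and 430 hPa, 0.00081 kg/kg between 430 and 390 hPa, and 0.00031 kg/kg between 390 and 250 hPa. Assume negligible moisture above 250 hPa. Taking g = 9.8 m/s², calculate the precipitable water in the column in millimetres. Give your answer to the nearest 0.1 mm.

Precipitable water is the column-integrated vapour mass per unit area: PW = (1/g) Σ q̄ Δp, with q in kg/kg and Δp in Pa (1 kg/m² of water = 1 mm).
Layer 1013–430 hPa: Δp = 583 hPa = 58300 Pa, q̄ = 0.0048 kg/kg → 0.0048 × 58300 / 9.8 = 28.56 mm
Layer 430–390 hPa: Δp = 40 hPa = 4000 Pa, q̄ = 0.00081 kg/kg → 0.00081 × 4000 / 9.8 = 0.33 mm
Layer 390–250 hPa: Δp = 140 hPa = 14000 Pa, q̄ = 0.00031 kg/kg → 0.00031 × 14000 / 9.8 = 0.44 mm
PW = 28.56 + 0.33 + 0.44 = 29.33 ≈ 29.3 mm.

PW ≈ 29.3 mm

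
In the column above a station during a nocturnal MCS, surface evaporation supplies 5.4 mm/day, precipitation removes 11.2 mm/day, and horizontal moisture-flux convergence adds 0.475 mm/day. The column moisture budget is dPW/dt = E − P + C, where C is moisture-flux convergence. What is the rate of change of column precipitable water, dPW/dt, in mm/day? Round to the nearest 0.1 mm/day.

dPW/dt = E − P + C = 5.4 − 11.2 + (0.475) = -5.3 mm/day.

dPW/dt ≈ -5.3 mm/day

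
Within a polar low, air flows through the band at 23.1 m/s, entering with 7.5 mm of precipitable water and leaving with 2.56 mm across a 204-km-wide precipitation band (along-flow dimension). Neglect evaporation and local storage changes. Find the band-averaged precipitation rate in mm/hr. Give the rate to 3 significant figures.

R ≈ 2.01 mm/hr

Column moisture flux per unit crosswind length is F = V × PW.
Inflow: F_in = 23.1 × 7.5 = 173.25 mm·m/s
Outflow: F_out = 23.1 × 2.56 = 59.136 mm·m/s
Steady-state rate R = (F_in − F_out)/L = (173.25 − 59.136) / 204000 m = 5.594e-04 mm/s.
R = 5.594e-04 × 3600 = 2.01 mm/hr.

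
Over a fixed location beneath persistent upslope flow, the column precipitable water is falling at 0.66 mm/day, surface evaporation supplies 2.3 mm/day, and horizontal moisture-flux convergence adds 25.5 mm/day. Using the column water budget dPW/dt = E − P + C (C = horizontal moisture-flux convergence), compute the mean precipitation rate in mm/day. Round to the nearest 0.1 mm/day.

P ≈ 28.5 mm/day

dPW/dt = -0.66 mm/day.
P = E + C − dPW/dt = 2.3 + (25.5) − (-0.66) = 28.5 mm/day.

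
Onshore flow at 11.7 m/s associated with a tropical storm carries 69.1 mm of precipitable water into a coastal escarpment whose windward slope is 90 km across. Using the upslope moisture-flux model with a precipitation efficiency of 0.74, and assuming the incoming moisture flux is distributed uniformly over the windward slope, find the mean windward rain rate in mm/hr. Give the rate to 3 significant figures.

Incoming column moisture flux per unit ridge length: F = V × PW = 11.7 × 69.1 = 808.47 mm·m/s.
Spread over the 90 km slope with efficiency ε = 0.74: R = ε·F/W = 0.74 × 808.47 / 90000 m = 6.647e-03 mm/s.
R = 6.647e-03 × 3600 = 23.9 mm/hr.

R ≈ 23.9 mm/hr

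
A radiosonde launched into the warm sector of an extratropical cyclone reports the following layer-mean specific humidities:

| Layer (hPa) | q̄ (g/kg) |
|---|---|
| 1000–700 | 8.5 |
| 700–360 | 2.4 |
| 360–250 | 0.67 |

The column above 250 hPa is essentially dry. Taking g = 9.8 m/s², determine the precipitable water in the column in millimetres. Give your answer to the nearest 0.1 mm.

PW ≈ 35.1 mm

Precipitable water is the column-integrated vapour mass per unit area: PW = (1/g) Σ q̄ Δp, with q in kg/kg and Δp in Pa (1 kg/m² of water = 1 mm).
Layer 1000–700 hPa: Δp = 300 hPa = 30000 Pa, q̄ = 0.0085 kg/kg → 0.0085 × 30000 / 9.8 = 26.02 mm
Layer 700–360 hPa: Δp = 340 hPa = 34000 Pa, q̄ = 0.0024 kg/kg → 0.0024 × 34000 / 9.8 = 8.33 mm
Layer 360–250 hPa: Δp = 110 hPa = 11000 Pa, q̄ = 0.00067 kg/kg → 0.00067 × 11000 / 9.8 = 0.75 mm
PW = 26.02 + 8.33 + 0.75 = 35.10 ≈ 35.1 mm.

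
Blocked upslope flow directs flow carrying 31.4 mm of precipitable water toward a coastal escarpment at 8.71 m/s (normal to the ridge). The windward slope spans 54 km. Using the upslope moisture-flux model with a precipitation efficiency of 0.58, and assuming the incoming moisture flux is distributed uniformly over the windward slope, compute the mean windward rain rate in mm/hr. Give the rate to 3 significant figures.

R ≈ 10.6 mm/hr

Incoming column moisture flux per unit ridge length: F = V × PW = 8.71 × 31.4 = 273.494 mm·m/s.
Spread over the 54 km slope with efficiency ε = 0.58: R = ε·F/W = 0.58 × 273.494 / 54000 m = 2.938e-03 mm/s.
R = 2.938e-03 × 3600 = 10.6 mm/hr.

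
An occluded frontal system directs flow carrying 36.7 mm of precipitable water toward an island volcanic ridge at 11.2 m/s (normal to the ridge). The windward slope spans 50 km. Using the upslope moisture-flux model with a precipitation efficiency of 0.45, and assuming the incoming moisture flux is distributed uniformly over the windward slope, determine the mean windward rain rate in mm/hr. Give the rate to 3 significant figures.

R ≈ 13.3 mm/hr

Incoming column moisture flux per unit ridge length: F = V × PW = 11.2 × 36.7 = 411.04 mm·m/s.
Spread over the 50 km slope with efficiency ε = 0.45: R = ε·F/W = 0.45 × 411.04 / 50000 m = 3.699e-03 mm/s.
R = 3.699e-03 × 3600 = 13.3 mm/hr.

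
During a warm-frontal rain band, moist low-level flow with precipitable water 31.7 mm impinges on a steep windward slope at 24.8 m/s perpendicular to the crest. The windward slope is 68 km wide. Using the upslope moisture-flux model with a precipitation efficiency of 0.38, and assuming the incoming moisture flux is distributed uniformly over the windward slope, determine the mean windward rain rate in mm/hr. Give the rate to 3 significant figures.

R ≈ 15.8 mm/hr

Incoming column moisture flux per unit ridge length: F = V × PW = 24.8 × 31.7 = 786.16 mm·m/s.
Spread over the 68 km slope with efficiency ε = 0.38: R = ε·F/W = 0.38 × 786.16 / 68000 m = 4.393e-03 mm/s.
R = 4.393e-03 × 3600 = 15.8 mm/hr.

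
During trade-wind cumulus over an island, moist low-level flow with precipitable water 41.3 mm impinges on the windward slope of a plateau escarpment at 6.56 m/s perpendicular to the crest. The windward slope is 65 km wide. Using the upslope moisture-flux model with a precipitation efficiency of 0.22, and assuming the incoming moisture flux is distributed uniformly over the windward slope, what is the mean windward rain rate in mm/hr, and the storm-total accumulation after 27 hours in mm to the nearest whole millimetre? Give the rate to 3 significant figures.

R ≈ 3.30 mm/hr; total ≈ 89 mm

Incoming column moisture flux per unit ridge length: F = V × PW = 6.56 × 41.3 = 270.928 mm·m/s.
Spread over the 65 km slope with efficiency ε = 0.22: R = ε·F/W = 0.22 × 270.928 / 65000 m = 9.170e-04 mm/s.
R = 9.170e-04 × 3600 = 3.30 mm/hr.
Over 27 h: total = 3.30 × 27 = 89.1 ≈ 89 mm.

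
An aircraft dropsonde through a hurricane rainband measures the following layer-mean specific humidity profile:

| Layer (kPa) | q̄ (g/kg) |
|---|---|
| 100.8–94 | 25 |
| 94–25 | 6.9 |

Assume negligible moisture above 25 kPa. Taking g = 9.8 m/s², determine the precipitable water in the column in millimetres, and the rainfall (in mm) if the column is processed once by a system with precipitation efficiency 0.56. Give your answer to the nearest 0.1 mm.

Precipitable water is the column-integrated vapour mass per unit area: PW = (1/g) Σ q̄ Δp, with q in kg/kg and Δp in Pa (1 kg/m² of water = 1 mm).
Layer 100.8–94 kPa: Δp = 68 hPa = 6800 Pa, q̄ = 0.025 kg/kg → 0.025 × 6800 / 9.8 = 17.35 mm
Layer 94–25 kPa: Δp = 690 hPa = 69000 Pa, q̄ = 0.0069 kg/kg → 0.0069 × 69000 / 9.8 = 48.58 mm
PW = 17.35 + 48.58 = 65.93 ≈ 65.9 mm.
Rainfall = ε × PW = 0.56 × 65.9 = 36.9 mm.

PW ≈ 65.9 mm; rainfall ≈ 36.9 mm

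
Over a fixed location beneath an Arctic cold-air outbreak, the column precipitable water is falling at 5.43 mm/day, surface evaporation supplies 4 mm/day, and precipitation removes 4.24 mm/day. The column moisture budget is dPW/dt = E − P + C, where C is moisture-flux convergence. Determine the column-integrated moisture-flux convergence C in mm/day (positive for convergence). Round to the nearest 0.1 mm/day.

C ≈ -5.2 mm/day

dPW/dt = -5.43 mm/day.
C = dPW/dt − E + P = (-5.43) − 4 + 4.24 = -5.2 mm/day.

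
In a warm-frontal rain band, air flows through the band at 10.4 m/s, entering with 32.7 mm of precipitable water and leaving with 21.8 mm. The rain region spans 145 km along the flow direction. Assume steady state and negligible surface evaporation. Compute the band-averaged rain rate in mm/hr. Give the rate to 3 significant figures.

Column moisture flux per unit crosswind length is F = V × PW.
Inflow: F_in = 10.4 × 32.7 = 340.08 mm·m/s
Outflow: F_out = 10.4 × 21.8 = 226.72 mm·m/s
Steady-state rate R = (F_in − F_out)/L = (340.08 − 226.72) / 145000 m = 7.818e-04 mm/s.
R = 7.818e-04 × 3600 = 2.81 mm/hr.

R ≈ 2.81 mm/hr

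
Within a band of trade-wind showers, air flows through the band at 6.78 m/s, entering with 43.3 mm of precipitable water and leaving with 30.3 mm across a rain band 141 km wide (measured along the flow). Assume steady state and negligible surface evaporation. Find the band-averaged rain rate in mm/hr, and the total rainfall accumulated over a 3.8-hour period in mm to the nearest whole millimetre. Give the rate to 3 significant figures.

Column moisture flux per unit crosswind length is F = V × PW.
Inflow: F_in = 6.78 × 43.3 = 293.574 mm·m/s
Outflow: F_out = 6.78 × 30.3 = 205.434 mm·m/s
Steady-state rate R = (F_in − F_out)/L = (293.574 − 205.434) / 141000 m = 6.251e-04 mm/s.
R = 6.251e-04 × 3600 = 2.25 mm/hr.
Over 3.8 h: total = 2.25 × 3.8 = 8.55 ≈ 9 mm.

R ≈ 2.25 mm/hr; total ≈ 9 mm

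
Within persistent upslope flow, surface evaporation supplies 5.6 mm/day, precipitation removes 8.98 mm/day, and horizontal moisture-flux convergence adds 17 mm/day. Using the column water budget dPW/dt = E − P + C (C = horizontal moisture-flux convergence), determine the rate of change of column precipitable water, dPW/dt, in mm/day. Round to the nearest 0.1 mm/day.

dPW/dt ≈ 13.6 mm/day

dPW/dt = E − P + C = 5.6 − 8.98 + (17) = 13.6 mm/day.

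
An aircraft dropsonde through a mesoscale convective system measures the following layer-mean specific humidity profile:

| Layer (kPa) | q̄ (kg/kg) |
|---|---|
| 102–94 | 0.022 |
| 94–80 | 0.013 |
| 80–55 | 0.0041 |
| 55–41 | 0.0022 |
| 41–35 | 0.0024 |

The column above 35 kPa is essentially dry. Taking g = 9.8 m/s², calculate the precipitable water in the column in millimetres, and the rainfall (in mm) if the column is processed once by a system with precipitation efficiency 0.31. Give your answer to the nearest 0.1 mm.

PW ≈ 51.6 mm; rainfall ≈ 16.0 mm

Precipitable water is the column-integrated vapour mass per unit area: PW = (1/g) Σ q̄ Δp, with q in kg/kg and Δp in Pa (1 kg/m² of water = 1 mm).
Layer 102–94 kPa: Δp = 80 hPa = 8000 Pa, q̄ = 0.022 kg/kg → 0.022 × 8000 / 9.8 = 17.96 mm
Layer 94–80 kPa: Δp = 140 hPa = 14000 Pa, q̄ = 0.013 kg/kg → 0.013 × 14000 / 9.8 = 18.57 mm
Layer 80–55 kPa: Δp = 250 hPa = 25000 Pa, q̄ = 0.0041 kg/kg → 0.0041 × 25000 / 9.8 = 10.46 mm
Layer 55–41 kPa: Δp = 140 hPa = 14000 Pa, q̄ = 0.0022 kg/kg → 0.0022 × 14000 / 9.8 = 3.14 mm
Layer 41–35 kPa: Δp = 60 hPa = 6000 Pa, q̄ = 0.0024 kg/kg → 0.0024 × 6000 / 9.8 = 1.47 mm
PW = 17.96 + 18.57 + 10.46 + 3.14 + 1.47 = 51.60 ≈ 51.6 mm.
Rainfall = ε × PW = 0.31 × 51.6 = 16.0 mm.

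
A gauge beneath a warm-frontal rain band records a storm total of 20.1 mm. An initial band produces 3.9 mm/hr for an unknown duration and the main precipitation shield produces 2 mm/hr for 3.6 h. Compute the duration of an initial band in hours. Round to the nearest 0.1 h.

Known phases: 2 × 3.6 = 7.2 mm.
Remaining depth = 20.1 − 7.2 = 12.9 mm.
Duration = 12.9 / 3.9 = 3.3 h.

duration ≈ 3.3 h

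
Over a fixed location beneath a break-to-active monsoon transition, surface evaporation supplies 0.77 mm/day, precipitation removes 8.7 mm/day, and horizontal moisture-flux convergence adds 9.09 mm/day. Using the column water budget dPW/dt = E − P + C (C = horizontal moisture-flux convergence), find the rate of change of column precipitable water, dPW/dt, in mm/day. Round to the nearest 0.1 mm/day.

dPW/dt ≈ 1.2 mm/day

dPW/dt = E − P + C = 0.77 − 8.7 + (9.09) = 1.2 mm/day.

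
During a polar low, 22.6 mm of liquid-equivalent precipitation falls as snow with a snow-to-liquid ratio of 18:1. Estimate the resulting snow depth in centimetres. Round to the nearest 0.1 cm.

Snow depth = liquid × ratio = 22.6 mm × 18 = 406.8 mm = 40.7 cm.

snow depth ≈ 40.7 cm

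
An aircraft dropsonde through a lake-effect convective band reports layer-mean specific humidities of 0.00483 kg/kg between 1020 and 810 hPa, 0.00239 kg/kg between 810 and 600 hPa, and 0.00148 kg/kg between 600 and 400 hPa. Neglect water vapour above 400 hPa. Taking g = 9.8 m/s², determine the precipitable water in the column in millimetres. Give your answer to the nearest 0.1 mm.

PW ≈ 18.5 mm

Precipitable water is the column-integrated vapour mass per unit area: PW = (1/g) Σ q̄ Δp, with q in kg/kg and Δp in Pa (1 kg/m² of water = 1 mm).
Layer 1020–810 hPa: Δp = 210 hPa = 21000 Pa, q̄ = 0.00483 kg/kg → 0.00483 × 21000 / 9.8 = 10.35 mm
Layer 810–600 hPa: Δp = 210 hPa = 21000 Pa, q̄ = 0.00239 kg/kg → 0.00239 × 21000 / 9.8 = 5.12 mm
Layer 600–400 hPa: Δp = 200 hPa = 20000 Pa, q̄ = 0.00148 kg/kg → 0.00148 × 20000 / 9.8 = 3.02 mm
PW = 10.35 + 5.12 + 3.02 = 18.49 ≈ 18.5 mm.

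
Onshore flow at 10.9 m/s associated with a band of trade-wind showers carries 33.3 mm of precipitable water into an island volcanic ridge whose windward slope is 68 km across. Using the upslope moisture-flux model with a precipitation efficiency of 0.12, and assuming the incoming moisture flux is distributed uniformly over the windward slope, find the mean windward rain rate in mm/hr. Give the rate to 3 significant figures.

R ≈ 2.31 mm/hr

Incoming column moisture flux per unit ridge length: F = V × PW = 10.9 × 33.3 = 362.97 mm·m/s.
Spread over the 68 km slope with efficiency ε = 0.12: R = ε·F/W = 0.12 × 362.97 / 68000 m = 6.405e-04 mm/s.
R = 6.405e-04 × 3600 = 2.31 mm/hr.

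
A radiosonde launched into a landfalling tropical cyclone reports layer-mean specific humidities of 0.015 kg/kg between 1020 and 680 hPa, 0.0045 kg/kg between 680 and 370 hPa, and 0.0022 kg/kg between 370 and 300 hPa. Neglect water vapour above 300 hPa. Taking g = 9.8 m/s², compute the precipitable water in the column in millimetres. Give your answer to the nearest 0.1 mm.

PW ≈ 67.8 mm

Precipitable water is the column-integrated vapour mass per unit area: PW = (1/g) Σ q̄ Δp, with q in kg/kg and Δp in Pa (1 kg/m² of water = 1 mm).
Layer 1020–680 hPa: Δp = 340 hPa = 34000 Pa, q̄ = 0.015 kg/kg → 0.015 × 34000 / 9.8 = 52.04 mm
Layer 680–370 hPa: Δp = 310 hPa = 31000 Pa, q̄ = 0.0045 kg/kg → 0.0045 × 31000 / 9.8 = 14.23 mm
Layer 370–300 hPa: Δp = 70 hPa = 7000 Pa, q̄ = 0.0022 kg/kg → 0.0022 × 7000 / 9.8 = 1.57 mm
PW = 52.04 + 14.23 + 1.57 = 67.84 ≈ 67.8 mm.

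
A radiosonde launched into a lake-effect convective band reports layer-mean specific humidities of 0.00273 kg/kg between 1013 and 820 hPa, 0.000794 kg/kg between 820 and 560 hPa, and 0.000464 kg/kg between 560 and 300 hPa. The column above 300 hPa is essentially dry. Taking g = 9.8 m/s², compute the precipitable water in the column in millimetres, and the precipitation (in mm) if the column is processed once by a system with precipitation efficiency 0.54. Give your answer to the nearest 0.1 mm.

PW ≈ 8.7 mm; precipitation ≈ 4.7 mm

Precipitable water is the column-integrated vapour mass per unit area: PW = (1/g) Σ q̄ Δp, with q in kg/kg and Δp in Pa (1 kg/m² of water = 1 mm).
Layer 1013–820 hPa: Δp = 193 hPa = 19300 Pa, q̄ = 0.00273 kg/kg → 0.00273 × 19300 / 9.8 = 5.38 mm
Layer 820–560 hPa: Δp = 260 hPa = 26000 Pa, q̄ = 0.000794 kg/kg → 0.000794 × 26000 / 9.8 = 2.11 mm
Layer 560–300 hPa: Δp = 260 hPa = 26000 Pa, q̄ = 0.000464 kg/kg → 0.000464 × 26000 / 9.8 = 1.23 mm
PW = 5.38 + 2.11 + 1.23 = 8.72 ≈ 8.7 mm.
Precipitation = ε × PW = 0.54 × 8.7 = 4.7 mm.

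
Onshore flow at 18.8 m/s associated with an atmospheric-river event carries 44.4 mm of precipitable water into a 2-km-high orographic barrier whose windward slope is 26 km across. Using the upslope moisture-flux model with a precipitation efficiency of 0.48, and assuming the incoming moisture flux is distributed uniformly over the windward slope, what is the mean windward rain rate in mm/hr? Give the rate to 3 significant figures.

Incoming column moisture flux per unit ridge length: F = V × PW = 18.8 × 44.4 = 834.72 mm·m/s.
Spread over the 26 km slope with efficiency ε = 0.48: R = ε·F/W = 0.48 × 834.72 / 26000 m = 1.541e-02 mm/s.
R = 1.541e-02 × 3600 = 55.5 mm/hr.

R ≈ 55.5 mm/hr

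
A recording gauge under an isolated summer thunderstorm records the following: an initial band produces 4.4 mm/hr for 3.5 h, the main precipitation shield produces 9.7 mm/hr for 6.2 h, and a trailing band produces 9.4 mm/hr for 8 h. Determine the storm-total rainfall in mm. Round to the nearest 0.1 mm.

Total = Σ Rᵢ Δtᵢ = 4.4 × 3.5 + 9.7 × 6.2 + 9.4 × 8
      = 15.4 + 60.14 + 75.2 = 150.7 mm.

total ≈ 150.7 mm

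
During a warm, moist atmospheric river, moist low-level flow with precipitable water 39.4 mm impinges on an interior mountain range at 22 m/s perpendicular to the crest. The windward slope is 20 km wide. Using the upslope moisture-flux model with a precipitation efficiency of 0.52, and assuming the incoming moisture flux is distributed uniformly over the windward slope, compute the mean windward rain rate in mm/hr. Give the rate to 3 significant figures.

Incoming column moisture flux per unit ridge length: F = V × PW = 22 × 39.4 = 866.8 mm·m/s.
Spread over the 20 km slope with efficiency ε = 0.52: R = ε·F/W = 0.52 × 866.8 / 20000 m = 2.254e-02 mm/s.
R = 2.254e-02 × 3600 = 81.1 mm/hr.

R ≈ 81.1 mm/hr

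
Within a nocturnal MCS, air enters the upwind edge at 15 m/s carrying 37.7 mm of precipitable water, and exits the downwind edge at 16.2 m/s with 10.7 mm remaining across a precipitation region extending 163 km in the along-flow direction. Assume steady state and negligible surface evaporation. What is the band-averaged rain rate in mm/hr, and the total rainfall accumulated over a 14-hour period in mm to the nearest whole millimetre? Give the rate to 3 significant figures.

Column moisture flux per unit crosswind length is F = V × PW.
Inflow: F_in = 15 × 37.7 = 565.5 mm·m/s
Outflow: F_out = 16.2 × 10.7 = 173.34 mm·m/s
Steady-state rate R = (F_in − F_out)/L = (565.5 − 173.34) / 163000 m = 2.406e-03 mm/s.
R = 2.406e-03 × 3600 = 8.66 mm/hr.
Over 14 h: total = 8.66 × 14 = 121.24 ≈ 121 mm.

R ≈ 8.66 mm/hr; total ≈ 121 mm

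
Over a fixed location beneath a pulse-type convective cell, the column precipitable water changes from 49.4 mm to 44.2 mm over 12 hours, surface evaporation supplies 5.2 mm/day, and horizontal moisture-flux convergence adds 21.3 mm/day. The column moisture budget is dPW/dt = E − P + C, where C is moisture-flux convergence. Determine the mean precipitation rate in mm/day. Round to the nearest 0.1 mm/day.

P ≈ 36.9 mm/day

dPW/dt = (44.2 − 49.4) mm / (12/24 day) = -10.400 mm/day.
P = E + C − dPW/dt = 5.2 + (21.3) − (-10.400) = 36.9 mm/day.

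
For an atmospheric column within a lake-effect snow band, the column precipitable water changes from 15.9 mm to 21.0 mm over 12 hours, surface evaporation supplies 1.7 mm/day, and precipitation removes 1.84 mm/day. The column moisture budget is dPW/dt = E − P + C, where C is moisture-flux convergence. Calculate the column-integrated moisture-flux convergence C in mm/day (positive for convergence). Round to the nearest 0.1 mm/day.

dPW/dt = (21.0 − 15.9) mm / (12/24 day) = +10.200 mm/day.
C = dPW/dt − E + P = (+10.200) − 1.7 + 1.84 = 10.3 mm/day.

C ≈ 10.3 mm/day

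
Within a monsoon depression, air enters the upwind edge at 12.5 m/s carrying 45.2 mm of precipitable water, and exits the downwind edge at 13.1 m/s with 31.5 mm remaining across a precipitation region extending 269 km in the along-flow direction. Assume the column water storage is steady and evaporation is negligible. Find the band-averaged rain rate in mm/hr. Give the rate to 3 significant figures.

R ≈ 2.04 mm/hr

Column moisture flux per unit crosswind length is F = V × PW.
Inflow: F_in = 12.5 × 45.2 = 565 mm·m/s
Outflow: F_out = 13.1 × 31.5 = 412.65 mm·m/s
Steady-state rate R = (F_in − F_out)/L = (565 − 412.65) / 269000 m = 5.664e-04 mm/s.
R = 5.664e-04 × 3600 = 2.04 mm/hr.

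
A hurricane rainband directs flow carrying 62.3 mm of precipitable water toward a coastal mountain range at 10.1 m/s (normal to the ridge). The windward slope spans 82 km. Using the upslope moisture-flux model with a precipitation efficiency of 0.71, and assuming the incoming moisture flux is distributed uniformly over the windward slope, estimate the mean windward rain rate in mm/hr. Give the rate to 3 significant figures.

Incoming column moisture flux per unit ridge length: F = V × PW = 10.1 × 62.3 = 629.23 mm·m/s.
Spread over the 82 km slope with efficiency ε = 0.71: R = ε·F/W = 0.71 × 629.23 / 82000 m = 5.448e-03 mm/s.
R = 5.448e-03 × 3600 = 19.6 mm/hr.

R ≈ 19.6 mm/hr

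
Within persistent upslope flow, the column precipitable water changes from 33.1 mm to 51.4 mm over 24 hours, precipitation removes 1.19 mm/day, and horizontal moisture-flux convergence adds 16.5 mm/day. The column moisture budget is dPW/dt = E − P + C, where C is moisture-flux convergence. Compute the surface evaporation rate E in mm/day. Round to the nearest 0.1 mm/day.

dPW/dt = (51.4 − 33.1) mm / (24/24 day) = +18.300 mm/day.
E = dPW/dt + P − C = (+18.300) + 1.19 − (16.5) = 3.0 mm/day.

E ≈ 3.0 mm/day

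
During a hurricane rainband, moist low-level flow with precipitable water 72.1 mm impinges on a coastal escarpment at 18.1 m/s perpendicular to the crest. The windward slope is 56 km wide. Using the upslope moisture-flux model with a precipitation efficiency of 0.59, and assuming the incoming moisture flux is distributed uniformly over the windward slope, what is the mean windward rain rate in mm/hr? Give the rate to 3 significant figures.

Incoming column moisture flux per unit ridge length: F = V × PW = 18.1 × 72.1 = 1305.01 mm·m/s.
Spread over the 56 km slope with efficiency ε = 0.59: R = ε·F/W = 0.59 × 1305.01 / 56000 m = 1.375e-02 mm/s.
R = 1.375e-02 × 3600 = 49.5 mm/hr.

R ≈ 49.5 mm/hr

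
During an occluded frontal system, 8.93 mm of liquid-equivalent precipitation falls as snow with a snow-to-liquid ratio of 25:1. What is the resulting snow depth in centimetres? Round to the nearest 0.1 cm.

Snow depth = liquid × ratio = 8.93 mm × 25 = 223.25 mm = 22.3 cm.

snow depth ≈ 22.3 cm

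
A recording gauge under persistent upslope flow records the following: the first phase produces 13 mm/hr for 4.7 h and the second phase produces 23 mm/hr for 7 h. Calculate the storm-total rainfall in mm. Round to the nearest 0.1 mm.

total ≈ 222.1 mm

Total = Σ Rᵢ Δtᵢ = 13 × 4.7 + 23 × 7
      = 61.1 + 161 = 222.1 mm.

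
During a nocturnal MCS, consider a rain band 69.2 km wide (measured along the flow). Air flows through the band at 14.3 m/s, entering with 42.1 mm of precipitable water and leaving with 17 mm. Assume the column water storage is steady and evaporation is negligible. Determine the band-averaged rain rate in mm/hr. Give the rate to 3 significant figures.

R ≈ 18.7 mm/hr

Column moisture flux per unit crosswind length is F = V × PW.
Inflow: F_in = 14.3 × 42.1 = 602.03 mm·m/s
Outflow: F_out = 14.3 × 17 = 243.1 mm·m/s
Steady-state rate R = (F_in − F_out)/L = (602.03 − 243.1) / 69200 m = 5.187e-03 mm/s.
R = 5.187e-03 × 3600 = 18.7 mm/hr.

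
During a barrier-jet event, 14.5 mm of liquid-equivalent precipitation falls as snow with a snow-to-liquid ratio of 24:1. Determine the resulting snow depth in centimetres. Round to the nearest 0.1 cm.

snow depth ≈ 34.8 cm

Snow depth = liquid × ratio = 14.5 mm × 24 = 348 mm = 34.8 cm.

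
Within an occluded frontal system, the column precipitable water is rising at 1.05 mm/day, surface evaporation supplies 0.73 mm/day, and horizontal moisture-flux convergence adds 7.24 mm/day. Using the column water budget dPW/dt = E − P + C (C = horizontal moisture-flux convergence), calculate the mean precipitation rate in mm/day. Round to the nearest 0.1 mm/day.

P ≈ 6.9 mm/day

dPW/dt = +1.05 mm/day.
P = E + C − dPW/dt = 0.73 + (7.24) − (+1.05) = 6.9 mm/day.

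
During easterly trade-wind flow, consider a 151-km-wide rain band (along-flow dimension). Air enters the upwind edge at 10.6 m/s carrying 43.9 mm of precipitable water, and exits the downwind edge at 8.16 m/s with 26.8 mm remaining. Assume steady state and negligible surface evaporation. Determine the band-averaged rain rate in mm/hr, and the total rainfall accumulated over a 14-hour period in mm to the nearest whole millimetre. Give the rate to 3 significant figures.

Column moisture flux per unit crosswind length is F = V × PW.
Inflow: F_in = 10.6 × 43.9 = 465.34 mm·m/s
Outflow: F_out = 8.16 × 26.8 = 218.688 mm·m/s
Steady-state rate R = (F_in − F_out)/L = (465.34 − 218.688) / 151000 m = 1.633e-03 mm/s.
R = 1.633e-03 × 3600 = 5.88 mm/hr.
Over 14 h: total = 5.88 × 14 = 82.32 ≈ 82 mm.

R ≈ 5.88 mm/hr; total ≈ 82 mm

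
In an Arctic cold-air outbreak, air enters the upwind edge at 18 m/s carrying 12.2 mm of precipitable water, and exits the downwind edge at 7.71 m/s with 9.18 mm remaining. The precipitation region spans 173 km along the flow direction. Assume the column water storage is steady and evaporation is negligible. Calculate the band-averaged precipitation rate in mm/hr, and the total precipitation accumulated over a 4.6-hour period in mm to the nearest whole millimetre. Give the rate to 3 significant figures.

Column moisture flux per unit crosswind length is F = V × PW.
Inflow: F_in = 18 × 12.2 = 219.6 mm·m/s
Outflow: F_out = 7.71 × 9.18 = 70.7778 mm·m/s
Steady-state rate R = (F_in − F_out)/L = (219.6 − 70.7778) / 173000 m = 8.602e-04 mm/s.
R = 8.602e-04 × 3600 = 3.10 mm/hr.
Over 4.6 h: total = 3.10 × 4.6 = 14.26 ≈ 14 mm.

R ≈ 3.10 mm/hr; total ≈ 14 mm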